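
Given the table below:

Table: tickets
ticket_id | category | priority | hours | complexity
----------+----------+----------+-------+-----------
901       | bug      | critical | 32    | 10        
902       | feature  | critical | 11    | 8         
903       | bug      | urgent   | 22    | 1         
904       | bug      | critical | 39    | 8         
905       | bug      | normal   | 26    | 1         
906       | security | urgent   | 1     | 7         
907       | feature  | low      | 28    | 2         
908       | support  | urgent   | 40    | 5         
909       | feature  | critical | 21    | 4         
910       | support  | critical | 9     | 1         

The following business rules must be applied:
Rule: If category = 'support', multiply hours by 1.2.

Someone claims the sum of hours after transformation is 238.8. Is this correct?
Yes, the result is correct.

Step 1: Calculate the correct sum after transformation
Step 2: Apply multiplier 1.2 to records where category = 'support'
Step 3: Correct result = 238.8
Step 4: Claimed result = 238.8
Step 5: 238.8 = 238.8 ✓
Conclusion: The claimed result is correct.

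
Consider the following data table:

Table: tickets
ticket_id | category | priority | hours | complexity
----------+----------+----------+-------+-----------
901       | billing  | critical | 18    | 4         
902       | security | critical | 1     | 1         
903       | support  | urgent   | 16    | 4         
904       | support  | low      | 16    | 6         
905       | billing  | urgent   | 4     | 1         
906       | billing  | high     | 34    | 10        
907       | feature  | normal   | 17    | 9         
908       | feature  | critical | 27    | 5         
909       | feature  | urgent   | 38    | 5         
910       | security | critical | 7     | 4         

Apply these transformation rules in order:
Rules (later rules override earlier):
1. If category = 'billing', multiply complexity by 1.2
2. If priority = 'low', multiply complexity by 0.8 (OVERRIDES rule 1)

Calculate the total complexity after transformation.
50.8

Step 1: Rule 2 takes priority for records with priority = 'low'
  - 1 records: 6 × 0.8 = 4.8
Step 2: Rule 1 applies to remaining records with category = 'billing'
  - 3 records: 15 × 1.2 = 18.0
Step 3: Other records unchanged: 28
Step 4: Final sum = 4.8 + 18.0 + 28 = 50.8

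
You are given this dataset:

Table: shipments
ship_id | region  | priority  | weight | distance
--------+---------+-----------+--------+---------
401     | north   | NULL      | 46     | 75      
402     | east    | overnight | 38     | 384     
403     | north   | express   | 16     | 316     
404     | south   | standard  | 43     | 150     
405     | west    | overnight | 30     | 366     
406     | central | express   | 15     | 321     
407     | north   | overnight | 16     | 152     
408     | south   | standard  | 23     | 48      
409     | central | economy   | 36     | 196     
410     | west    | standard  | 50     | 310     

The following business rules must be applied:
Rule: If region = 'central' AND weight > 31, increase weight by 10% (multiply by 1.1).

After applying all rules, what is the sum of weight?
316.6

Step 1: Find records where region = 'central' AND weight > 31
Step 2: 1 records match, summing to 36
Step 3: After multiplier: 36 × 1.1 = 39.6
Step 4: Unaffected records sum: 277
Step 5: Final sum = 39.6 + 277 = 316.6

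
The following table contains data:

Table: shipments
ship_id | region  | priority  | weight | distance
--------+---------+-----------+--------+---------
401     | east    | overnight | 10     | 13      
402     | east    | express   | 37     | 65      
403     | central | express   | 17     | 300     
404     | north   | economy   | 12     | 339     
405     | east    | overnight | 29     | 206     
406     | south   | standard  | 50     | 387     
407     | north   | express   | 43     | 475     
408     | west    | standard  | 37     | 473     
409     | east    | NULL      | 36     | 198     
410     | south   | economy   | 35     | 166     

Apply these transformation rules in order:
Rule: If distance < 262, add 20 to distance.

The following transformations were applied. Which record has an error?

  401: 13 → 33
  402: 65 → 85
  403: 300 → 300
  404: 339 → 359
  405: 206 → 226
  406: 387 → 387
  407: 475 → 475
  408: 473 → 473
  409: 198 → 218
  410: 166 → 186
Record 404 has an error. The correct transformed value should be 339, not 359.

Step 1: Check each record against the rule
Step 2: Record 404 has distance = 339
Step 3: Since 339 >= 262, the bonus should not have been applied
Step 4: Correct value = 339, but claimed value = 359
Conclusion: Record 404 has the error.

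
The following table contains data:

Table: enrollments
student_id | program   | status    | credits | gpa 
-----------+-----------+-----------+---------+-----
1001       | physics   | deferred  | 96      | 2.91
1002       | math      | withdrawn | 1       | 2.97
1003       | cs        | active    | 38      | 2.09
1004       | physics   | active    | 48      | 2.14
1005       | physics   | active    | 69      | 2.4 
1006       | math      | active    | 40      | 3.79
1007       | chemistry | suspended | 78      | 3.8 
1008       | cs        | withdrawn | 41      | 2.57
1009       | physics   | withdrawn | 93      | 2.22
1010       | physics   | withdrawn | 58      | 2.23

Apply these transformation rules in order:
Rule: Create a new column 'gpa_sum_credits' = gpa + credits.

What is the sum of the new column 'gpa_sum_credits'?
589.12

Step 1: For each record, compute gpa + credits
Example calculations:
  2.91 + 96 = 98.91
  2.97 + 1 = 3.97
  2.09 + 38 = 40.09
  ...
Step 2: Sum all derived values
Step 3: Total = 589.12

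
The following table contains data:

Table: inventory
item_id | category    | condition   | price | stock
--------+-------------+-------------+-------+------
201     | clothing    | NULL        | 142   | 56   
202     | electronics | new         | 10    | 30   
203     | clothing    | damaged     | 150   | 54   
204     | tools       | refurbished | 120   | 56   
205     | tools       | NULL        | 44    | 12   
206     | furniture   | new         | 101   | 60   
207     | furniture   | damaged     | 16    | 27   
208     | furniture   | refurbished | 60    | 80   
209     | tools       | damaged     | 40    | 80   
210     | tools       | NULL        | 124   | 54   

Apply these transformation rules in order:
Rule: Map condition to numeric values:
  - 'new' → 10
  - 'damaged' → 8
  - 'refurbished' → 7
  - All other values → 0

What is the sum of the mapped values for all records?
58

Step 1: Apply mapping to each record
Step 2: Count by status:
  'new': 2 records × 10 = 20
  'damaged': 3 records × 8 = 24
  'refurbished': 2 records × 7 = 14
Step 3: Sum all mapped values = 58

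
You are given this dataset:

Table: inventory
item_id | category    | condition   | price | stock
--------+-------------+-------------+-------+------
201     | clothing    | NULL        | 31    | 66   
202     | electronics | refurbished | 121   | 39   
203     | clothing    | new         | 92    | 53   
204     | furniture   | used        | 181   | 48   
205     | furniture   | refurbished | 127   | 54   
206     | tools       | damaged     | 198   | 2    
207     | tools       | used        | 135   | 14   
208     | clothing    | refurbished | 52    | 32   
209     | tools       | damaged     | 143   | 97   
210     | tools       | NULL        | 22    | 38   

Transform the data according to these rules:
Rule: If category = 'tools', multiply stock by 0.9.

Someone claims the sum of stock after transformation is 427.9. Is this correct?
Yes, the result is correct.

Step 1: Calculate the correct sum after transformation
Step 2: Apply multiplier 0.9 to records where category = 'tools'
Step 3: Correct result = 427.9
Step 4: Claimed result = 427.9
Step 5: 427.9 = 427.9 ✓
Conclusion: The claimed result is correct.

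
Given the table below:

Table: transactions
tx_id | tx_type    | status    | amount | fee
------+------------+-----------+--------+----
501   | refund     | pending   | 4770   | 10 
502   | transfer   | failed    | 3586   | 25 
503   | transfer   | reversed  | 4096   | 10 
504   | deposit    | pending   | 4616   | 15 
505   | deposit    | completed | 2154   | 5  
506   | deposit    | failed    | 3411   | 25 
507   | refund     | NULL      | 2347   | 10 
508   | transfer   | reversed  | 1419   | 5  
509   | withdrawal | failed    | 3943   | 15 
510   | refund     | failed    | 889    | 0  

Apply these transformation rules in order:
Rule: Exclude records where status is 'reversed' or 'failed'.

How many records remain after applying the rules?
4

Step 1: Count records to exclude
  - 2 (reversed) + 4 (failed) = 6 records
Step 2: Total records: 10
Step 3: Remaining = 10 - 6 = 4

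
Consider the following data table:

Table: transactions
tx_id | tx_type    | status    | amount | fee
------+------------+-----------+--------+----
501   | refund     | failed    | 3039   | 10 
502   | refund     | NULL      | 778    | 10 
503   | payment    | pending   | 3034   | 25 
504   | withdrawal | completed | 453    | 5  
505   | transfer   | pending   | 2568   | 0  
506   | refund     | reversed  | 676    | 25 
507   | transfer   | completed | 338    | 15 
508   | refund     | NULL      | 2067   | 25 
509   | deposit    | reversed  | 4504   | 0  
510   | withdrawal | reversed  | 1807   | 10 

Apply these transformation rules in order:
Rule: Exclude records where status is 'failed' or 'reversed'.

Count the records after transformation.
6

Step 1: Count records to exclude
  - 1 (failed) + 3 (reversed) = 4 records
Step 2: Total records: 10
Step 3: Remaining = 10 - 4 = 6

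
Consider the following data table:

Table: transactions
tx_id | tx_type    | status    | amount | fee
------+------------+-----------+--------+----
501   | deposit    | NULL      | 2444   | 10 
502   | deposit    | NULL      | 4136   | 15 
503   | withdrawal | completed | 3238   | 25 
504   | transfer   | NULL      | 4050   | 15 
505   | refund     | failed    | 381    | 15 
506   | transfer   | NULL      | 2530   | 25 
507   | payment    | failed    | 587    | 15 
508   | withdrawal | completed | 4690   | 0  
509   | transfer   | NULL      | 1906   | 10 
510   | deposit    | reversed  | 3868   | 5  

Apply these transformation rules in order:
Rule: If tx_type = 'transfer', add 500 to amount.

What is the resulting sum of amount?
29330

Step 1: Count records where tx_type = 'transfer': 3
Step 2: Total bonus added: 3 × 500 = 1500
Step 3: Original sum of amount: 27830
Step 4: Final sum = 27830 + 1500 = 29330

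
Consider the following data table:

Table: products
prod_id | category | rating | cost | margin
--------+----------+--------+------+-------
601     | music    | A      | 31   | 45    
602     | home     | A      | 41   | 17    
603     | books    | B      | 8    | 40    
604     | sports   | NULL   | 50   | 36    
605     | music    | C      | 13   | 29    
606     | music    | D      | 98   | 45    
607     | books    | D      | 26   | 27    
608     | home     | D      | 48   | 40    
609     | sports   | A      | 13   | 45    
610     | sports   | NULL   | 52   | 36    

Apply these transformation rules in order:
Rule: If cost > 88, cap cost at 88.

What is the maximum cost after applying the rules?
88

Step 1: Original maximum cost = 98
Step 2: Apply cap at 88
Step 3: 1 records had cost > 88 and were capped
Step 4: Maximum after transformation = 88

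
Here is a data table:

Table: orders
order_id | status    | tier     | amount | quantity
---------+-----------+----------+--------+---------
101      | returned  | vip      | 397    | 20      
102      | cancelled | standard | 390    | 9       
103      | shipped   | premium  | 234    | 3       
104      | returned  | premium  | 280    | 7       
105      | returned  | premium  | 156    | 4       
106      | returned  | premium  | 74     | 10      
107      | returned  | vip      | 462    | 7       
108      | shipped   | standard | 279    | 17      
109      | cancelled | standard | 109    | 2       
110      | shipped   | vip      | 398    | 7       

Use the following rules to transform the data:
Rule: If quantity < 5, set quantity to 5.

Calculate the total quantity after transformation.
92

Step 1: 3 records have quantity < 5
Step 2: These records originally summed to 9
Step 3: After setting to minimum: 3 × 5 = 15
Step 4: Unaffected records sum: 77
Step 5: Final sum = 15 + 77 = 92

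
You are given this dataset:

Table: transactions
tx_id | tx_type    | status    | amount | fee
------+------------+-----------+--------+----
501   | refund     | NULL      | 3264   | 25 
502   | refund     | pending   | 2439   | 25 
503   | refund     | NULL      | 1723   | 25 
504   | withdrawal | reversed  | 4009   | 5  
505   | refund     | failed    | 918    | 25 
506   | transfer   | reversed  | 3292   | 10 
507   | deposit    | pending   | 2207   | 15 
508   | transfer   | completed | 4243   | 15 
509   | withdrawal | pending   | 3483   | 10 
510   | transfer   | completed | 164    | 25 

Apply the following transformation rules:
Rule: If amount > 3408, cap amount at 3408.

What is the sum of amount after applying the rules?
24231

Step 1: 3 records have amount > 3408
Step 2: These records originally summed to 11735
Step 3: After capping: 3 × 3408 = 10224
Step 4: Unaffected records sum: 14007
Step 5: Final sum = 10224 + 14007 = 24231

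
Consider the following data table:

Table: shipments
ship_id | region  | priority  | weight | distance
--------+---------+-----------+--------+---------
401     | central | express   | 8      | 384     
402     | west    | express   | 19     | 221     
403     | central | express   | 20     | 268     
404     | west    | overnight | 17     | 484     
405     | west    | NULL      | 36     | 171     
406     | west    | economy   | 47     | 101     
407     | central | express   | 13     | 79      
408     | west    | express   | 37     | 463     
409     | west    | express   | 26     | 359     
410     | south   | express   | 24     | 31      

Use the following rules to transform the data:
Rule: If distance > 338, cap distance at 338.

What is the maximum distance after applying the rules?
338

Step 1: Original maximum distance = 484
Step 2: Apply cap at 338
Step 3: 4 records had distance > 338 and were capped
Step 4: Maximum after transformation = 338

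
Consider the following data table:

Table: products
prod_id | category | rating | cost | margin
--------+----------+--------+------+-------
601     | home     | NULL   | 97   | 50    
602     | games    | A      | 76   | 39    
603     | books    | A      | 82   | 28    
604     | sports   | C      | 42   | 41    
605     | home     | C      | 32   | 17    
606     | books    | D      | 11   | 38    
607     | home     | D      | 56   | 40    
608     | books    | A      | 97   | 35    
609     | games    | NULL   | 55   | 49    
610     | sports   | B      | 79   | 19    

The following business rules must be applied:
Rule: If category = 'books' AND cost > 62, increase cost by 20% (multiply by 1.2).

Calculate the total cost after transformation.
662.8

Step 1: Find records where category = 'books' AND cost > 62
Step 2: 2 records match, summing to 179
Step 3: After multiplier: 179 × 1.2 = 214.8
Step 4: Unaffected records sum: 448
Step 5: Final sum = 214.8 + 448 = 662.8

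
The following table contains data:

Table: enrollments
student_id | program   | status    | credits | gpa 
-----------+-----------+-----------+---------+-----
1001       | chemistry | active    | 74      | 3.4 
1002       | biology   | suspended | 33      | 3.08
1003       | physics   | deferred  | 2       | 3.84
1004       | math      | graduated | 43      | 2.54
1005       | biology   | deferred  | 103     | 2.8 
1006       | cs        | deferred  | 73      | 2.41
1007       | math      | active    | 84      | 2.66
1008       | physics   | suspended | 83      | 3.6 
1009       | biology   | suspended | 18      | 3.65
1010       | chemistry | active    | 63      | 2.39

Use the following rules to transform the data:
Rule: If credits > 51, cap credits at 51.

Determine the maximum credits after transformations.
51

Step 1: Original maximum credits = 103
Step 2: Apply cap at 51
Step 3: 6 records had credits > 51 and were capped
Step 4: Maximum after transformation = 51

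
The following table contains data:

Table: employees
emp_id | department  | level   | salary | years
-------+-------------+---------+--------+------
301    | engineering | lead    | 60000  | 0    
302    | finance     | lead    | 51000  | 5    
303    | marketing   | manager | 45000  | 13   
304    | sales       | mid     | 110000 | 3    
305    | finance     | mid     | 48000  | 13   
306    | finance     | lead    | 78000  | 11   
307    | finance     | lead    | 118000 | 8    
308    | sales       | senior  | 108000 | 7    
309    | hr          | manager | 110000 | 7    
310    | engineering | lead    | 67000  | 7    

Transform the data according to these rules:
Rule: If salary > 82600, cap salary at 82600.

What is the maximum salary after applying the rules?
82600

Step 1: Original maximum salary = 118000
Step 2: Apply cap at 82600
Step 3: 4 records had salary > 82600 and were capped
Step 4: Maximum after transformation = 82600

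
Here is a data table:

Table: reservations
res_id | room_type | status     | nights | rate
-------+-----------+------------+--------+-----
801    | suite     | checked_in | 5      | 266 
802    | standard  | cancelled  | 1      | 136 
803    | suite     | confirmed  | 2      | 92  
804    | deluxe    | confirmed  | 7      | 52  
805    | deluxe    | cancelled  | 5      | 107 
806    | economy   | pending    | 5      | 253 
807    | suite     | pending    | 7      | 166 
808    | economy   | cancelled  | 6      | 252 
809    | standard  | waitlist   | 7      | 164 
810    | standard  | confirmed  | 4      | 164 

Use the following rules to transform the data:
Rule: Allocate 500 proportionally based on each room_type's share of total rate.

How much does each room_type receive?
deluxe: 48.12, economy: 152.85, standard: 140.44, suite: 158.6

Step 1: Calculate total rate = 1652
Step 2: Calculate each room_type's proportion:
  deluxe: 159/1652 = 9.62% → 48.12
  economy: 505/1652 = 30.57% → 152.85
  standard: 464/1652 = 28.09% → 140.44
  suite: 524/1652 = 31.72% → 158.6
Step 3: Verify: sum of allocations ≈ 500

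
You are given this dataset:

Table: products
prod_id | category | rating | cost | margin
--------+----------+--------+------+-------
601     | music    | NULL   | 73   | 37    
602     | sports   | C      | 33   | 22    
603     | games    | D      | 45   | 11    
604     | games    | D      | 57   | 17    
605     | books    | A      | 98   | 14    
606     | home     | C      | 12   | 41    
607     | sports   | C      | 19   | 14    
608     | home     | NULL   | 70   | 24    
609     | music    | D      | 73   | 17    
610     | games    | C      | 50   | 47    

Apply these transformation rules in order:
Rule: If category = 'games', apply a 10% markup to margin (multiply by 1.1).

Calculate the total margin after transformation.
251.5

Step 1: Records with category = 'games' have total margin = 75
Step 2: Apply multiplier: 75 × 1.1 = 82.5
Step 3: Other records total: 169
Step 4: Final sum = 82.5 + 169 = 251.5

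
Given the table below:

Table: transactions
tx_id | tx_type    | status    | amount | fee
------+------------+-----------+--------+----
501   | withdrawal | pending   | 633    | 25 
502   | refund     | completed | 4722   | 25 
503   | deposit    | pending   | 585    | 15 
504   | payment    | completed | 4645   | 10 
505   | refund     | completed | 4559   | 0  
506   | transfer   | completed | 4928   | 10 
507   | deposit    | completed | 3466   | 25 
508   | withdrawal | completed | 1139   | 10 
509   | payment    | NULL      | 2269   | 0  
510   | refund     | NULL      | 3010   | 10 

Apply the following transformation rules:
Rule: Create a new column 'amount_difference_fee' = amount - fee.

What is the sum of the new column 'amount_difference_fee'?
29826

Step 1: For each record, compute amount - fee
Example calculations:
  633 - 25 = 608
  4722 - 25 = 4697
  585 - 15 = 570
  ...
Step 2: Sum all derived values
Step 3: Total = 29826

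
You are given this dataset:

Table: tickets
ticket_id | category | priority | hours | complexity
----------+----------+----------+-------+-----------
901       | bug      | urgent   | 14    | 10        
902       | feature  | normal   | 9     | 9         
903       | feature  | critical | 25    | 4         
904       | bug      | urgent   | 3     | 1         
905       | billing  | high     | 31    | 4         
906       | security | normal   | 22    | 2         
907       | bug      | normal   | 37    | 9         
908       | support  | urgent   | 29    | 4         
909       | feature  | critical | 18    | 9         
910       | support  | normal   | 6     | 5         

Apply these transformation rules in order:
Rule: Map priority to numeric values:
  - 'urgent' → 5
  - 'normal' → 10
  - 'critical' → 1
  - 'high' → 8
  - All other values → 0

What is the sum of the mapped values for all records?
65

Step 1: Apply mapping to each record
Step 2: Count by status:
  'urgent': 3 records × 5 = 15
  'normal': 4 records × 10 = 40
  'critical': 2 records × 1 = 2
  'high': 1 records × 8 = 8
Step 3: Sum all mapped values = 65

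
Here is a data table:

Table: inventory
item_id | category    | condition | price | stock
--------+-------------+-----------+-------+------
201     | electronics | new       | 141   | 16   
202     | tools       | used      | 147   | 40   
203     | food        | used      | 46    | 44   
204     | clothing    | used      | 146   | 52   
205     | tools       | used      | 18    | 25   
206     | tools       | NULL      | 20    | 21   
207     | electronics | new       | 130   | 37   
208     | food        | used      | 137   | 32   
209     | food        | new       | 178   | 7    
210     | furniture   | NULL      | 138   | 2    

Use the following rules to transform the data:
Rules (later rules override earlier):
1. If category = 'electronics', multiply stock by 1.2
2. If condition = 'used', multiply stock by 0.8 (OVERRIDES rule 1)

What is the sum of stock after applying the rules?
248.0

Step 1: Rule 2 takes priority for records with condition = 'used'
  - 5 records: 193 × 0.8 = 154.4
Step 2: Rule 1 applies to remaining records with category = 'electronics'
  - 2 records: 53 × 1.2 = 63.6
Step 3: Other records unchanged: 30
Step 4: Final sum = 154.4 + 63.6 + 30 = 248.0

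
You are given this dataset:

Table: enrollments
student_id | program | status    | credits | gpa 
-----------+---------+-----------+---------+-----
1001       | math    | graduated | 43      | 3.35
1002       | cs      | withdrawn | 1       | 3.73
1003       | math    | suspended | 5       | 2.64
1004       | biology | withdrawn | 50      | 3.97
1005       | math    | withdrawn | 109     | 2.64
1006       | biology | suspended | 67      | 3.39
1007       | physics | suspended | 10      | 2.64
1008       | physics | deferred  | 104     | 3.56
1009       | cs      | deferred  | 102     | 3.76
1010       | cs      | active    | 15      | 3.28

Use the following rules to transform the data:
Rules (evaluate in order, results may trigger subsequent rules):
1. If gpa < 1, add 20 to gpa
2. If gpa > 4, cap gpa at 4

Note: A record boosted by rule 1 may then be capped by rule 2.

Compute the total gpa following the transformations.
32.96

Step 1: Apply rule 1 to records with gpa < 1
  - 0 records get bonus of 20
  - Of these, 0 records then exceed 4 and get capped
Step 2: Apply rule 2 to records with gpa > 4
  - 0 records (original) are capped
Step 3: Calculate final sum = 32.96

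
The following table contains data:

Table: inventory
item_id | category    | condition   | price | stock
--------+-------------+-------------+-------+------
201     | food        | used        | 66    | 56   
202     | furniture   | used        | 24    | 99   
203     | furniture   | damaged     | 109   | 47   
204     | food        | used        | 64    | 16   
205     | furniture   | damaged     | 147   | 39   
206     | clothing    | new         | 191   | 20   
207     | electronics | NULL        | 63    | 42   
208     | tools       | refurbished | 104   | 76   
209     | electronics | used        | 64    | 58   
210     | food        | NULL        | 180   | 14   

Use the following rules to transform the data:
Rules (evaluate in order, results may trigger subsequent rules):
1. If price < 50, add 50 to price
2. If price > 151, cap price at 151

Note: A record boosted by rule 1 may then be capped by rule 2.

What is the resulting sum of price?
993

Step 1: Apply rule 1 to records with price < 50
  - 1 records get bonus of 50
  - Of these, 0 records then exceed 151 and get capped
Step 2: Apply rule 2 to records with price > 151
  - 2 records (original) are capped
Step 3: Calculate final sum = 993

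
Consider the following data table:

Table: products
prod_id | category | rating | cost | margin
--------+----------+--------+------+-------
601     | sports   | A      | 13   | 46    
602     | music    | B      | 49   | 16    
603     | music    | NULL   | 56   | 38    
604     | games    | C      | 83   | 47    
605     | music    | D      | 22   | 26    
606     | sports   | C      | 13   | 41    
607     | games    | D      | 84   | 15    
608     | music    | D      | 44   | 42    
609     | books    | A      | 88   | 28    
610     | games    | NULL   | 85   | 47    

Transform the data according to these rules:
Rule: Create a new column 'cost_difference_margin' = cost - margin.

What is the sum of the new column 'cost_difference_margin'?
191

Step 1: For each record, compute cost - margin
Example calculations:
  13 - 46 = -33
  49 - 16 = 33
  56 - 38 = 18
  ...
Step 2: Sum all derived values
Step 3: Total = 191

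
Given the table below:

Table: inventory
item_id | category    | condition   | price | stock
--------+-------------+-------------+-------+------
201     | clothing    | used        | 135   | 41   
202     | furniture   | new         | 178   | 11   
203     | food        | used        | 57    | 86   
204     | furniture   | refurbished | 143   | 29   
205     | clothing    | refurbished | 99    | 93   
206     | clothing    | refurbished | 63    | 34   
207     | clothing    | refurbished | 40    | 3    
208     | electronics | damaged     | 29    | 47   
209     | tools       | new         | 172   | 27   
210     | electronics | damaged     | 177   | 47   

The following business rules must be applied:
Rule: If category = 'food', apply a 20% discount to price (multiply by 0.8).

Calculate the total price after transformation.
1081.6

Step 1: Records with category = 'food' have total price = 57
Step 2: Apply multiplier: 57 × 0.8 = 45.6
Step 3: Other records total: 1036
Step 4: Final sum = 45.6 + 1036 = 1081.6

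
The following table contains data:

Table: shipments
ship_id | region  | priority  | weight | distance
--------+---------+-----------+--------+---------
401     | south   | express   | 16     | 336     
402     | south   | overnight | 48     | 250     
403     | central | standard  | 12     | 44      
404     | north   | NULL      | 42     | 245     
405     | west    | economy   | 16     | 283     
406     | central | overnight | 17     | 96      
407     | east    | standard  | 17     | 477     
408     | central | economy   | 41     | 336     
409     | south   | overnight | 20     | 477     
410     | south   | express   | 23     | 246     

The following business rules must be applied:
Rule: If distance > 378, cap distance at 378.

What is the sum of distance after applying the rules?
2592

Step 1: 2 records have distance > 378
Step 2: These records originally summed to 954
Step 3: After capping: 2 × 378 = 756
Step 4: Unaffected records sum: 1836
Step 5: Final sum = 756 + 1836 = 2592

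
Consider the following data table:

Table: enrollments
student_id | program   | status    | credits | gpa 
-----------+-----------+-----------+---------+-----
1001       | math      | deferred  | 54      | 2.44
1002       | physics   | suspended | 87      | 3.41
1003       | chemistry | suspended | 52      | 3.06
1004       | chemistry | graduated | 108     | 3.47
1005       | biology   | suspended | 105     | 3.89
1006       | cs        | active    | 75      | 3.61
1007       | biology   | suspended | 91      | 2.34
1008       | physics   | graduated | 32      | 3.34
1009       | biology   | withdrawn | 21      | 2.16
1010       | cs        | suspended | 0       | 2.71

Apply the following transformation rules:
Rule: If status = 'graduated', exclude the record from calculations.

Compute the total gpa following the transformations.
23.62

Step 1: Identify records where status = 'graduated'
Step 2: The excluded records sum to 6.81
Step 3: Original total gpa = 30.43
Step 4: Remaining total = 30.43 - 6.81 = 23.62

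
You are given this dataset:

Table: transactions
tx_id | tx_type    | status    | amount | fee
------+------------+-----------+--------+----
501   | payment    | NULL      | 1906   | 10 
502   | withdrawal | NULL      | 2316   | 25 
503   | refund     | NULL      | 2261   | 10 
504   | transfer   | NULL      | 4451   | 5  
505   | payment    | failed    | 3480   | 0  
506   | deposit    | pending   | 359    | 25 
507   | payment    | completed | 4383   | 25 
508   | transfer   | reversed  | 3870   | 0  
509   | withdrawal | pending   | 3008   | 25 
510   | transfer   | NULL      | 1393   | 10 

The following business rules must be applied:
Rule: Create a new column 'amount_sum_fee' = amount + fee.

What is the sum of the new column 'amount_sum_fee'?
27562

Step 1: For each record, compute amount + fee
Example calculations:
  1906 + 10 = 1916
  2316 + 25 = 2341
  2261 + 10 = 2271
  ...
Step 2: Sum all derived values
Step 3: Total = 27562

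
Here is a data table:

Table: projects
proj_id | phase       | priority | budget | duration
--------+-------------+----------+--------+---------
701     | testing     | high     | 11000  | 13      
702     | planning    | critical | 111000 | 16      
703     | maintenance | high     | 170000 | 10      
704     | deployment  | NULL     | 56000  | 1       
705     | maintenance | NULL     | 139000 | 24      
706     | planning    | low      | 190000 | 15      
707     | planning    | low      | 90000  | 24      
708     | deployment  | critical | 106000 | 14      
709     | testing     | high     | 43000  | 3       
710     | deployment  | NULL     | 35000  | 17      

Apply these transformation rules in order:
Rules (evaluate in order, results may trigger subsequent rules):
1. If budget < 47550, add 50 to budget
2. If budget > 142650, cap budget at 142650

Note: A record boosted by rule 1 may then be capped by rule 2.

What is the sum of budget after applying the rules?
876450

Step 1: Apply rule 1 to records with budget < 47550
  - 3 records get bonus of 50
  - Of these, 0 records then exceed 142650 and get capped
Step 2: Apply rule 2 to records with budget > 142650
  - 2 records (original) are capped
Step 3: Calculate final sum = 876450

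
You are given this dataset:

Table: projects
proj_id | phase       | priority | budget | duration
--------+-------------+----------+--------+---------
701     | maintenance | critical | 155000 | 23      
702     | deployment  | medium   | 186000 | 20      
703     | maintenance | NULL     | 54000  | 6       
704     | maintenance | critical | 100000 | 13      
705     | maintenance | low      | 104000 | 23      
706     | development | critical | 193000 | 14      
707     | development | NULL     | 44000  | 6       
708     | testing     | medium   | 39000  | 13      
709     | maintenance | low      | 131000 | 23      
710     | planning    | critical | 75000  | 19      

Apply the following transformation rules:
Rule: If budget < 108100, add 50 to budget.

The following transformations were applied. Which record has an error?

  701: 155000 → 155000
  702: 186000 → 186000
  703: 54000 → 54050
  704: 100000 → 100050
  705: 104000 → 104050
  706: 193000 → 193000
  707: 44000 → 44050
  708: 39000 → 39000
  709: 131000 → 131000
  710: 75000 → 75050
Record 708 has an error. The correct transformed value should be 39050, not 39000.

Step 1: Check each record against the rule
Step 2: Record 708 has budget = 39000
Step 3: Since 39000 < 108100, the bonus should have been applied
Step 4: Correct value = 39050, but claimed value = 39000
Conclusion: Record 708 has the error.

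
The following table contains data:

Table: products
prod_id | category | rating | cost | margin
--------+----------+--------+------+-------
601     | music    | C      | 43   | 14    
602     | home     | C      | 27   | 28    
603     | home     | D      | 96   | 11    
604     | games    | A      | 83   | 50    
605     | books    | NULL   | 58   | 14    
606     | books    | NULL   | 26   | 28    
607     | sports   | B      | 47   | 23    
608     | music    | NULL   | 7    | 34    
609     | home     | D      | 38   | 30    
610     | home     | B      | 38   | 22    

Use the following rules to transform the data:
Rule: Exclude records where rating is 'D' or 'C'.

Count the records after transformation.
6

Step 1: Count records to exclude
  - 2 (D) + 2 (C) = 4 records
Step 2: Total records: 10
Step 3: Remaining = 10 - 4 = 6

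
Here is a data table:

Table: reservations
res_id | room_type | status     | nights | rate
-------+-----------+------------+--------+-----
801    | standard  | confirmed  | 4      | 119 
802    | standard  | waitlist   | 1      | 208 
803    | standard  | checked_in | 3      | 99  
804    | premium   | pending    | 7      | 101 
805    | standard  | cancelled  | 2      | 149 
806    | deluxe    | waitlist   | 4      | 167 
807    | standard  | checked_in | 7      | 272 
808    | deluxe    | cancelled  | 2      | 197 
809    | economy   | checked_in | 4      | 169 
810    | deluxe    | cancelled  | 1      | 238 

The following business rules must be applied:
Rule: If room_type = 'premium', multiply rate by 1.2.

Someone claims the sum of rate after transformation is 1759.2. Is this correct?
No, the correct result is 1739.2.

Step 1: Calculate the correct sum after transformation
Step 2: Apply multiplier 1.2 to records where room_type = 'premium'
Step 3: Correct result = 1739.2
Step 4: Claimed result = 1759.2
Step 5: 1739.2 ≠ 1759.2
Conclusion: The claimed result is incorrect. The correct answer is 1739.2.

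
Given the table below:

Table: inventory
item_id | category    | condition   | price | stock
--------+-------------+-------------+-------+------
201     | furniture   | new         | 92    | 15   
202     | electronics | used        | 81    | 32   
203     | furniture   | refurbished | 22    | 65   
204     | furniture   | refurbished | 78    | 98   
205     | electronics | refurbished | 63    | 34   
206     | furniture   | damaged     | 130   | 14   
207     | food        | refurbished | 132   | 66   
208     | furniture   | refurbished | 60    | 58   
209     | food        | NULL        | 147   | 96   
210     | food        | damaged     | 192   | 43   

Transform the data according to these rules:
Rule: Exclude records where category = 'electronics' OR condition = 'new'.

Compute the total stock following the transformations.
440

Step 1: Find records where category = 'electronics' OR condition = 'new'
Step 2: 3 records match, summing to 81
Step 3: Original sum: 521
Step 4: Remaining sum = 521 - 81 = 440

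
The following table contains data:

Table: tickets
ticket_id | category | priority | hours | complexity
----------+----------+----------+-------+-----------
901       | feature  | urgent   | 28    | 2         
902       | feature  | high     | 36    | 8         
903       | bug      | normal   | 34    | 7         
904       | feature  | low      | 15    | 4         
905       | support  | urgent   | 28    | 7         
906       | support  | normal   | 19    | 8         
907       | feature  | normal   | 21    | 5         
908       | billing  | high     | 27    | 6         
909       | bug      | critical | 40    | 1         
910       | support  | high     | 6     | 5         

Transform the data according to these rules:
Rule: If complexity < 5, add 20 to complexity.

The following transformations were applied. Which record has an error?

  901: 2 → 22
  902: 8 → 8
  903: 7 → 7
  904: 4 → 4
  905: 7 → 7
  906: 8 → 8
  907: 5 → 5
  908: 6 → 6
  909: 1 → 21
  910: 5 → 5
Record 904 has an error. The correct transformed value should be 24, not 4.

Step 1: Check each record against the rule
Step 2: Record 904 has complexity = 4
Step 3: Since 4 < 5, the bonus should have been applied
Step 4: Correct value = 24, but claimed value = 4
Conclusion: Record 904 has the error.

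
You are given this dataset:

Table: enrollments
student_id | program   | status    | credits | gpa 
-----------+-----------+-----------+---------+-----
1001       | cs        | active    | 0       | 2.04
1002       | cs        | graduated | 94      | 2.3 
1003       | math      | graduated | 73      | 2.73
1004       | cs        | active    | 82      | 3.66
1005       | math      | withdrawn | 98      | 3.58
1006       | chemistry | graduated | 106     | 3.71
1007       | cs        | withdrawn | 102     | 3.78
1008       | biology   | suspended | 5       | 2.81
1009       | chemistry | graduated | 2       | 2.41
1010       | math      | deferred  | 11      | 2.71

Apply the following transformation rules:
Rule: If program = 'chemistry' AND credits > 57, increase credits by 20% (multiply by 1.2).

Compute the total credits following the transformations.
594.2

Step 1: Find records where program = 'chemistry' AND credits > 57
Step 2: 1 records match, summing to 106
Step 3: After multiplier: 106 × 1.2 = 127.2
Step 4: Unaffected records sum: 467
Step 5: Final sum = 127.2 + 467 = 594.2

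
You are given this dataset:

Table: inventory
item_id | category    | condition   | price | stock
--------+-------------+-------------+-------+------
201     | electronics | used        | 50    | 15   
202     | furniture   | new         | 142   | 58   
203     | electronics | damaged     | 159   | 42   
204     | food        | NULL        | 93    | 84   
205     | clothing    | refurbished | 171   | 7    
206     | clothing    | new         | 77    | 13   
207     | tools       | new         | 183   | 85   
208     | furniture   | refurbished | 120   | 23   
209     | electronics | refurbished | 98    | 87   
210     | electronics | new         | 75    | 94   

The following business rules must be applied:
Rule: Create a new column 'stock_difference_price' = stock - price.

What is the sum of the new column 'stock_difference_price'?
-660

Step 1: For each record, compute stock - price
Example calculations:
  15 - 50 = -35
  58 - 142 = -84
  42 - 159 = -117
  ...
Step 2: Sum all derived values
Step 3: Total = -660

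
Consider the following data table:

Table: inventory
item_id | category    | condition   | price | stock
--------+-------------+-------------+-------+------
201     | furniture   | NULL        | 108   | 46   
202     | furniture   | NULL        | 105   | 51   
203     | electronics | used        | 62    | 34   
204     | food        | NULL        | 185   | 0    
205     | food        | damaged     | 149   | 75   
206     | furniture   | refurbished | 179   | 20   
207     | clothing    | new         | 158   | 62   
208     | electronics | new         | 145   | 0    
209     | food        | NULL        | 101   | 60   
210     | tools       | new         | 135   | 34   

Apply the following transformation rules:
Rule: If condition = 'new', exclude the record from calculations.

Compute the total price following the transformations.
889

Step 1: Identify records where condition = 'new'
Step 2: The excluded records sum to 438
Step 3: Original total price = 1327
Step 4: Remaining total = 1327 - 438 = 889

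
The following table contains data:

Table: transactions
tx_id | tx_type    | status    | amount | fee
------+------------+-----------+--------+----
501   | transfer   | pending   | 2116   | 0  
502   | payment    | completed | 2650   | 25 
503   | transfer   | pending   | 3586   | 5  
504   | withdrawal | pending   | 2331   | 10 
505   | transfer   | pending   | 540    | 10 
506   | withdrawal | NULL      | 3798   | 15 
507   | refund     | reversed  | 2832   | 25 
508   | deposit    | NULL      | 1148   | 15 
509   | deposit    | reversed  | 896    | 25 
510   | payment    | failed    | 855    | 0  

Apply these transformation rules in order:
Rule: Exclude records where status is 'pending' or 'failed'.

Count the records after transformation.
5

Step 1: Count records to exclude
  - 4 (pending) + 1 (failed) = 5 records
Step 2: Total records: 10
Step 3: Remaining = 10 - 5 = 5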